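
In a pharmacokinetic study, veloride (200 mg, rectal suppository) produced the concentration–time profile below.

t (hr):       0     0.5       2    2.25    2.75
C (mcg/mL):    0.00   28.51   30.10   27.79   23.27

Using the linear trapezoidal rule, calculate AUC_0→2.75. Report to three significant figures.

AUC = 71.1 mcg/mL·hr

Trapezoidal AUC_0→2.75:
  [0→0.5]: (0.00+28.51)/2 × 0.5 = 7.1275
  [0.5→2]: (28.51+30.10)/2 × 1.5 = 43.9575
  [2→2.25]: (30.10+27.79)/2 × 0.25 = 7.23625
  [2.25→2.75]: (27.79+23.27)/2 × 0.5 = 12.765
  Sum = 71.08625 mcg/mL·hr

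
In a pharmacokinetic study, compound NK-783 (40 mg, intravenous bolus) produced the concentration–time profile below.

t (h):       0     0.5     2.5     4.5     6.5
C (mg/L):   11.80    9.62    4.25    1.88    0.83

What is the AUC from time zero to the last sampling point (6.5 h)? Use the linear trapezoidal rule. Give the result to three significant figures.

Trapezoidal AUC_0→6.5:
  [0→0.5]: (11.80+9.62)/2 × 0.5 = 5.355
  [0.5→2.5]: (9.62+4.25)/2 × 2 = 13.87
  [2.5→4.5]: (4.25+1.88)/2 × 2 = 6.13
  [4.5→6.5]: (1.88+0.83)/2 × 2 = 2.71
  Sum = 28.065 mg/L·h

AUC = 28.1 mg/L·h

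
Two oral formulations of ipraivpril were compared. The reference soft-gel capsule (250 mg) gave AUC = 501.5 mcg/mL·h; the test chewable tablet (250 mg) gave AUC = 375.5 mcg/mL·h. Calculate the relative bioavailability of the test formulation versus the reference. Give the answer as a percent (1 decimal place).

F_rel = 74.9%

F_rel = (AUC_test/D_test) / (AUC_ref/D_ref)
      = (375.5/250) / (501.5/250)
      = 1.502 / 2.006 = 0.7488 = 74.88%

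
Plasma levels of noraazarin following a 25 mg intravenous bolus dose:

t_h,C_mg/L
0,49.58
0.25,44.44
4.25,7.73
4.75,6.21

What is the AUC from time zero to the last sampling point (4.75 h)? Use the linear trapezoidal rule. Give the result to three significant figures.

Trapezoidal AUC_0→4.75:
  [0→0.25]: (49.58+44.44)/2 × 0.25 = 11.7525
  [0.25→4.25]: (44.44+7.73)/2 × 4 = 104.34
  [4.25→4.75]: (7.73+6.21)/2 × 0.5 = 3.485
  Sum = 119.5775 mg/L·h

AUC = 120 mg/L·h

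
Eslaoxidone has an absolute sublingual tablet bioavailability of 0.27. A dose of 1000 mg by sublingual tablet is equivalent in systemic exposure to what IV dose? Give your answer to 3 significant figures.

Systemic exposure from an extravascular dose = F × D_ev, so the equivalent IV dose is F × D_ev.
D_iv = F × D_ev = 0.27 × 1000 = 270 mg

D_iv = 270 mg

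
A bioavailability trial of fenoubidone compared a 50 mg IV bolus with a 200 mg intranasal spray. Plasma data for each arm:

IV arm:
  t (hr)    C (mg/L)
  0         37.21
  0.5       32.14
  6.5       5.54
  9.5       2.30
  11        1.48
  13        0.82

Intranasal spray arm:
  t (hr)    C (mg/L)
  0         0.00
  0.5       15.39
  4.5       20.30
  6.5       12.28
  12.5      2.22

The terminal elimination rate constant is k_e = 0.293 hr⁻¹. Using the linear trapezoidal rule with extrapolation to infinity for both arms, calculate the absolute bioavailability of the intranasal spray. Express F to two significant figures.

F = 0.26

Trapezoidal AUC_0→13 (IV):
  [0→0.5]: (37.21+32.14)/2 × 0.5 = 17.3375
  [0.5→6.5]: (32.14+5.54)/2 × 6 = 113.04
  [6.5→9.5]: (5.54+2.30)/2 × 3 = 11.76
  [9.5→11]: (2.30+1.48)/2 × 1.5 = 2.835
  [11→13]: (1.48+0.82)/2 × 2 = 2.3
  Sum = 147.2725 mg/L·hr
IV tail: 0.82/0.293 = 2.799; AUC_iv,0→∞ = 147.2725 + 2.799 = 150.0715 mg/L·hr
Trapezoidal AUC_0→12.5 (intranasal spray):
  [0→0.5]: (0.00+15.39)/2 × 0.5 = 3.8475
  [0.5→4.5]: (15.39+20.30)/2 × 4 = 71.38
  [4.5→6.5]: (20.30+12.28)/2 × 2 = 32.58
  [6.5→12.5]: (12.28+2.22)/2 × 6 = 43.5
  Sum = 151.3075 mg/L·hr
intranasal spray tail: 2.22/0.293 = 7.577; AUC_ev,0→∞ = 151.3075 + 7.577 = 158.8845 mg/L·hr
F = (AUC_ev/D_ev)/(AUC_iv/D_iv) = (158.8845/200)/(150.0715/50) = 0.7944225/3.00143 = 0.2647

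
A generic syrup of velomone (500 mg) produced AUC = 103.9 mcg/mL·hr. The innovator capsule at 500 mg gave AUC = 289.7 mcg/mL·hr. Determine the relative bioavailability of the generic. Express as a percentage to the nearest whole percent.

F_rel = 36%

F_rel = (AUC_test/D_test) / (AUC_ref/D_ref)
      = (103.9/500) / (289.7/500)
      = 0.2078 / 0.5794 = 0.3586 = 35.86%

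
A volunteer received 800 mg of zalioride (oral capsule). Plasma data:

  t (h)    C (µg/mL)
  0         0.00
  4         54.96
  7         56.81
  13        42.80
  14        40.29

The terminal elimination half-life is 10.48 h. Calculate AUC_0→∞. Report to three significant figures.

Trapezoidal AUC_0→14:
  [0→4]: (0.00+54.96)/2 × 4 = 109.92
  [4→7]: (54.96+56.81)/2 × 3 = 167.655
  [7→13]: (56.81+42.80)/2 × 6 = 298.83
  [13→14]: (42.80+40.29)/2 × 1 = 41.545
  Sum = 617.95 µg/mL·h
k_e = ln2 / t½ = 0.693147 / 10.48 = 0.0661 h^-1
Extrapolated tail: C_last / k_e = 40.29 / 0.0661 = 609.531
AUC_0→∞ = 617.95 + 609.531 = 1227.481 µg/mL·h

AUC = 1230 µg/mL·h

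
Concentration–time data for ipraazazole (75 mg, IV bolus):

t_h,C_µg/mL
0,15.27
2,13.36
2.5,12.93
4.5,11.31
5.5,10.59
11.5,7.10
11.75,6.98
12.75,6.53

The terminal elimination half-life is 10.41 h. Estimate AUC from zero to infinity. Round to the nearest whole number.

Trapezoidal AUC_0→12.75:
  [0→2]: (15.27+13.36)/2 × 2 = 28.63
  [2→2.5]: (13.36+12.93)/2 × 0.5 = 6.5725
  [2.5→4.5]: (12.93+11.31)/2 × 2 = 24.24
  [4.5→5.5]: (11.31+10.59)/2 × 1 = 10.95
  [5.5→11.5]: (10.59+7.10)/2 × 6 = 53.07
  [11.5→11.75]: (7.10+6.98)/2 × 0.25 = 1.76
  [11.75→12.75]: (6.98+6.53)/2 × 1 = 6.755
  Sum = 131.9775 µg/mL·h
k_e = ln2 / t½ = 0.693147 / 10.41 = 0.0666 h^-1
Extrapolated tail: C_last / k_e = 6.53 / 0.0666 = 98.048
AUC_0→∞ = 131.9775 + 98.048 = 230.0255 µg/mL·h

AUC = 230 µg/mL·h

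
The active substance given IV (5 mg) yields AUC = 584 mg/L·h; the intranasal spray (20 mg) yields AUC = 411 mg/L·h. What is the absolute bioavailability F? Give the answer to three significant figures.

F = 0.176

F = (AUC_ev / D_ev) / (AUC_iv / D_iv)
  = (411/20) / (584/5)
  = 20.55 / 116.8 = 0.1759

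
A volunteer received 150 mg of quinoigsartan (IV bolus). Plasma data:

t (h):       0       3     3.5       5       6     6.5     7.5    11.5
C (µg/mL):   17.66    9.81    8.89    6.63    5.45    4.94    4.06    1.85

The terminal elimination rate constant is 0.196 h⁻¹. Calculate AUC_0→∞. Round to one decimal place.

Trapezoidal AUC_0→11.5:
  [0→3]: (17.66+9.81)/2 × 3 = 41.205
  [3→3.5]: (9.81+8.89)/2 × 0.5 = 4.675
  [3.5→5]: (8.89+6.63)/2 × 1.5 = 11.64
  [5→6]: (6.63+5.45)/2 × 1 = 6.04
  [6→6.5]: (5.45+4.94)/2 × 0.5 = 2.5975
  [6.5→7.5]: (4.94+4.06)/2 × 1 = 4.5
  [7.5→11.5]: (4.06+1.85)/2 × 4 = 11.82
  Sum = 82.4775 µg/mL·h
Extrapolated tail: C_last / k_e = 1.85 / 0.196 = 9.439
AUC_0→∞ = 82.4775 + 9.439 = 91.9165 µg/mL·h

AUC = 91.9 µg/mL·h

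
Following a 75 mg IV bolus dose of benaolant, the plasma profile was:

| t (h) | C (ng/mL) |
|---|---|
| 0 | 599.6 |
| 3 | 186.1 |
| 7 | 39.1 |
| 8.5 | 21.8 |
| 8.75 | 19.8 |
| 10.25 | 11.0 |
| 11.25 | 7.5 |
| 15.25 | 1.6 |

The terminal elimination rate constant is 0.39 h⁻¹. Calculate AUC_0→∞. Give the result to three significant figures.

AUC = 1730 ng/mL·h

Trapezoidal AUC_0→15.25:
  [0→3]: (599.6+186.1)/2 × 3 = 1178.55
  [3→7]: (186.1+39.1)/2 × 4 = 450.4
  [7→8.5]: (39.1+21.8)/2 × 1.5 = 45.675
  [8.5→8.75]: (21.8+19.8)/2 × 0.25 = 5.2
  [8.75→10.25]: (19.8+11.0)/2 × 1.5 = 23.1
  [10.25→11.25]: (11.0+7.5)/2 × 1 = 9.25
  [11.25→15.25]: (7.5+1.6)/2 × 4 = 18.2
  Sum = 1730.375 ng/mL·h
Extrapolated tail: C_last / k_e = 1.6 / 0.39 = 4.103
AUC_0→∞ = 1730.375 + 4.103 = 1734.478 ng/mL·h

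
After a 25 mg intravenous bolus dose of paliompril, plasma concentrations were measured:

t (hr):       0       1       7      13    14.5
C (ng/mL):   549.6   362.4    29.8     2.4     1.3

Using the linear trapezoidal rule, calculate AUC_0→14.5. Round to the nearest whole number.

Trapezoidal AUC_0→14.5:
  [0→1]: (549.6+362.4)/2 × 1 = 456.0
  [1→7]: (362.4+29.8)/2 × 6 = 1176.6
  [7→13]: (29.8+2.4)/2 × 6 = 96.6
  [13→14.5]: (2.4+1.3)/2 × 1.5 = 2.775
  Sum = 1731.975 ng/mL·hr

AUC = 1732 ng/mL·hr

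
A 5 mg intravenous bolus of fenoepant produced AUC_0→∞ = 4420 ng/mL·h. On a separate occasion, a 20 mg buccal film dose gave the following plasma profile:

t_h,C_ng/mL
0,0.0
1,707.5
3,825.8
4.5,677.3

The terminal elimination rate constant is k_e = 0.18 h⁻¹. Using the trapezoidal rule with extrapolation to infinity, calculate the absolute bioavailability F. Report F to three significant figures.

Trapezoidal AUC_0→4.5 (buccal film):
  [0→1]: (0.0+707.5)/2 × 1 = 353.75
  [1→3]: (707.5+825.8)/2 × 2 = 1533.3
  [3→4.5]: (825.8+677.3)/2 × 1.5 = 1127.325
  Sum = 3014.375 ng/mL·h
Tail: C_last/k_e = 677.3/0.18 = 3762.778
AUC_0→∞ (buccal film) = 3014.375 + 3762.778 = 6777.153 ng/mL·h
F = (AUC_ev/D_ev)/(AUC_iv/D_iv) = (6777.153/20)/(4420/5) = 338.85765/884 = 0.3833

F = 0.383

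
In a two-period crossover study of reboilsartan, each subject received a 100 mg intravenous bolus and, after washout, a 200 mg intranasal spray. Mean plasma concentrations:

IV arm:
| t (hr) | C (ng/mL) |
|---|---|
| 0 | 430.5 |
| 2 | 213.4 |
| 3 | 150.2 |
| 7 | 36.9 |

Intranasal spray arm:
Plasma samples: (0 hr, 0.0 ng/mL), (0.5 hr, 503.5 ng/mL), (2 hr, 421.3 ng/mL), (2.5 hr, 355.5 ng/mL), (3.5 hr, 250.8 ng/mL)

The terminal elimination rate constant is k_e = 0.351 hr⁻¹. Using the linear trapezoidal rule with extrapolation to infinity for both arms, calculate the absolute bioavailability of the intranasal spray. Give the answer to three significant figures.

Trapezoidal AUC_0→7 (IV):
  [0→2]: (430.5+213.4)/2 × 2 = 643.9
  [2→3]: (213.4+150.2)/2 × 1 = 181.8
  [3→7]: (150.2+36.9)/2 × 4 = 374.2
  Sum = 1199.9 ng/mL·hr
IV tail: 36.9/0.351 = 105.128; AUC_iv,0→∞ = 1199.9 + 105.128 = 1305.028 ng/mL·hr
Trapezoidal AUC_0→3.5 (intranasal spray):
  [0→0.5]: (0.0+503.5)/2 × 0.5 = 125.875
  [0.5→2]: (503.5+421.3)/2 × 1.5 = 693.6
  [2→2.5]: (421.3+355.5)/2 × 0.5 = 194.2
  [2.5→3.5]: (355.5+250.8)/2 × 1 = 303.15
  Sum = 1316.825 ng/mL·hr
intranasal spray tail: 250.8/0.351 = 714.530; AUC_ev,0→∞ = 1316.825 + 714.530 = 2031.355 ng/mL·hr
F = (AUC_ev/D_ev)/(AUC_iv/D_iv) = (2031.355/200)/(1305.028/100) = 10.156775/13.05028 = 0.7783

F = 0.778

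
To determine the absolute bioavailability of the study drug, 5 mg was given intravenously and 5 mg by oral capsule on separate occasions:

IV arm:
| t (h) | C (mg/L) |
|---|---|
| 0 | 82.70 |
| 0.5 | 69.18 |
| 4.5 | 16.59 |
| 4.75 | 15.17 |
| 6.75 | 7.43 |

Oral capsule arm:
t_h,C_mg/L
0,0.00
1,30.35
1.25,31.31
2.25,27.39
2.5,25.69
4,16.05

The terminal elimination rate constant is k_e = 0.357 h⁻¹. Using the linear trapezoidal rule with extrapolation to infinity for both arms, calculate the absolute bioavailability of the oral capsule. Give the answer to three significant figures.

F = 0.526

Trapezoidal AUC_0→6.75 (IV):
  [0→0.5]: (82.70+69.18)/2 × 0.5 = 37.97
  [0.5→4.5]: (69.18+16.59)/2 × 4 = 171.54
  [4.5→4.75]: (16.59+15.17)/2 × 0.25 = 3.97
  [4.75→6.75]: (15.17+7.43)/2 × 2 = 22.6
  Sum = 236.08 mg/L·h
IV tail: 7.43/0.357 = 20.812; AUC_iv,0→∞ = 236.08 + 20.812 = 256.892 mg/L·h
Trapezoidal AUC_0→4 (oral capsule):
  [0→1]: (0.00+30.35)/2 × 1 = 15.175
  [1→1.25]: (30.35+31.31)/2 × 0.25 = 7.7075
  [1.25→2.25]: (31.31+27.39)/2 × 1 = 29.35
  [2.25→2.5]: (27.39+25.69)/2 × 0.25 = 6.635
  [2.5→4]: (25.69+16.05)/2 × 1.5 = 31.305
  Sum = 90.1725 mg/L·h
oral capsule tail: 16.05/0.357 = 44.958; AUC_ev,0→∞ = 90.1725 + 44.958 = 135.1305 mg/L·h
F = (AUC_ev/D_ev)/(AUC_iv/D_iv) = (135.1305/5)/(256.892/5) = 27.0261/51.3784 = 0.5260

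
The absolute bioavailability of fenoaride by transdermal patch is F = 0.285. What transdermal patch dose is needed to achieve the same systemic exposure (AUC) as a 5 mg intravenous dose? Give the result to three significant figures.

For equal systemic exposure: F × D_ev = D_iv
D_ev = D_iv / F = 5 / 0.285 = 17.5439 mg

D_transdermal = 17.5 mg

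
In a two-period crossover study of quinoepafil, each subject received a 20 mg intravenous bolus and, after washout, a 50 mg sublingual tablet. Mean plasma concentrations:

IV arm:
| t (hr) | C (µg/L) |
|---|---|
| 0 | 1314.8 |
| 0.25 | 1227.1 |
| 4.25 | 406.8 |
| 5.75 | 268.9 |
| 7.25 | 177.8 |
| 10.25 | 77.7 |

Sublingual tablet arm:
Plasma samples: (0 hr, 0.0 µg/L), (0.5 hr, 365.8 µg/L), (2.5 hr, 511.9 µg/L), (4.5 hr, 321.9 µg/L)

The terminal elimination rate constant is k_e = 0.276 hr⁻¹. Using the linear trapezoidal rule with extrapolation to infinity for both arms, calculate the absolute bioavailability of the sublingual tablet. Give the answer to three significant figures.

Trapezoidal AUC_0→10.25 (IV):
  [0→0.25]: (1314.8+1227.1)/2 × 0.25 = 317.7375
  [0.25→4.25]: (1227.1+406.8)/2 × 4 = 3267.8
  [4.25→5.75]: (406.8+268.9)/2 × 1.5 = 506.775
  [5.75→7.25]: (268.9+177.8)/2 × 1.5 = 335.025
  [7.25→10.25]: (177.8+77.7)/2 × 3 = 383.25
  Sum = 4810.5875 µg/L·hr
IV tail: 77.7/0.276 = 281.522; AUC_iv,0→∞ = 4810.5875 + 281.522 = 5092.1095 µg/L·hr
Trapezoidal AUC_0→4.5 (sublingual tablet):
  [0→0.5]: (0.0+365.8)/2 × 0.5 = 91.45
  [0.5→2.5]: (365.8+511.9)/2 × 2 = 877.7
  [2.5→4.5]: (511.9+321.9)/2 × 2 = 833.8
  Sum = 1802.95 µg/L·hr
sublingual tablet tail: 321.9/0.276 = 1166.304; AUC_ev,0→∞ = 1802.95 + 1166.304 = 2969.254 µg/L·hr
F = (AUC_ev/D_ev)/(AUC_iv/D_iv) = (2969.254/50)/(5092.1095/20) = 59.38508/254.605 = 0.2332

F = 0.233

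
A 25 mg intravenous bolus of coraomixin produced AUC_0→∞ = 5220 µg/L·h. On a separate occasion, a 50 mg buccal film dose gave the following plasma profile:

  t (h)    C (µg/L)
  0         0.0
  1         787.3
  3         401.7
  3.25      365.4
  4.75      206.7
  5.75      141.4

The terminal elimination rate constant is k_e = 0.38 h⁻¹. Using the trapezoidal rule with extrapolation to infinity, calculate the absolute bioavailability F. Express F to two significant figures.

Trapezoidal AUC_0→5.75 (buccal film):
  [0→1]: (0.0+787.3)/2 × 1 = 393.65
  [1→3]: (787.3+401.7)/2 × 2 = 1189.0
  [3→3.25]: (401.7+365.4)/2 × 0.25 = 95.8875
  [3.25→4.75]: (365.4+206.7)/2 × 1.5 = 429.075
  [4.75→5.75]: (206.7+141.4)/2 × 1 = 174.05
  Sum = 2281.6625 µg/L·h
Tail: C_last/k_e = 141.4/0.38 = 372.105
AUC_0→∞ (buccal film) = 2281.6625 + 372.105 = 2653.7675 µg/L·h
F = (AUC_ev/D_ev)/(AUC_iv/D_iv) = (2653.7675/50)/(5220/25) = 53.07535/208.8 = 0.2542

F = 0.25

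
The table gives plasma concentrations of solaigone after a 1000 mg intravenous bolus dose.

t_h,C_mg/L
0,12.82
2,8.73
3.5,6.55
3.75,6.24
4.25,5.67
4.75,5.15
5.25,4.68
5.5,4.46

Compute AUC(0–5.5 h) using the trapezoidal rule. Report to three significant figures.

AUC = 43.9 mg/L·h

Trapezoidal AUC_0→5.5:
  [0→2]: (12.82+8.73)/2 × 2 = 21.55
  [2→3.5]: (8.73+6.55)/2 × 1.5 = 11.46
  [3.5→3.75]: (6.55+6.24)/2 × 0.25 = 1.59875
  [3.75→4.25]: (6.24+5.67)/2 × 0.5 = 2.9775
  [4.25→4.75]: (5.67+5.15)/2 × 0.5 = 2.705
  [4.75→5.25]: (5.15+4.68)/2 × 0.5 = 2.4575
  [5.25→5.5]: (4.68+4.46)/2 × 0.25 = 1.1425
  Sum = 43.89125 mg/L·h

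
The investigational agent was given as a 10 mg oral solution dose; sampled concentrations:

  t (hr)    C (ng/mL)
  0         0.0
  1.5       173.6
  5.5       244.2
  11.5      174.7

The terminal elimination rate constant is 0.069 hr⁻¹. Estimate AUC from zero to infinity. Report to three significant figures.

AUC = 4750 ng/mL·hr

Trapezoidal AUC_0→11.5:
  [0→1.5]: (0.0+173.6)/2 × 1.5 = 130.2
  [1.5→5.5]: (173.6+244.2)/2 × 4 = 835.6
  [5.5→11.5]: (244.2+174.7)/2 × 6 = 1256.7
  Sum = 2222.5 ng/mL·hr
Extrapolated tail: C_last / k_e = 174.7 / 0.069 = 2531.884
AUC_0→∞ = 2222.5 + 2531.884 = 4754.384 ng/mL·hr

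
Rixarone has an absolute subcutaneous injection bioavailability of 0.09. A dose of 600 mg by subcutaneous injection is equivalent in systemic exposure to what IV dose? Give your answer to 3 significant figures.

D_iv = 54.0 mg

Systemic exposure from an extravascular dose = F × D_ev, so the equivalent IV dose is F × D_ev.
D_iv = F × D_ev = 0.09 × 600 = 54 mg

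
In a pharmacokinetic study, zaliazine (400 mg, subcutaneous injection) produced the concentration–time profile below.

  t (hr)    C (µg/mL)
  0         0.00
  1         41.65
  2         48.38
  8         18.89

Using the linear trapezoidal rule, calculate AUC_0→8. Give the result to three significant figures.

Trapezoidal AUC_0→8:
  [0→1]: (0.00+41.65)/2 × 1 = 20.825
  [1→2]: (41.65+48.38)/2 × 1 = 45.015
  [2→8]: (48.38+18.89)/2 × 6 = 201.81
  Sum = 267.65 µg/mL·hr

AUC = 268 µg/mL·hr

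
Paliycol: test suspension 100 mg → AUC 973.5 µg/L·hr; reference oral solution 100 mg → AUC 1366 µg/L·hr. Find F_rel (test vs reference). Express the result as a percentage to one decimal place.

F_rel = (AUC_test/D_test) / (AUC_ref/D_ref)
      = (973.5/100) / (1366/100)
      = 9.735 / 13.66 = 0.7127 = 71.27%

F_rel = 71.3%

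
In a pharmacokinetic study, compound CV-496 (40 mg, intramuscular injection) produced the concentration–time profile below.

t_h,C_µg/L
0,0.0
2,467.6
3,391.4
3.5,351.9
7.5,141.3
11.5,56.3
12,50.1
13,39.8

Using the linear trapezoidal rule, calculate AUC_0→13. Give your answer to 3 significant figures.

AUC = 2540 µg/L·h

Trapezoidal AUC_0→13:
  [0→2]: (0.0+467.6)/2 × 2 = 467.6
  [2→3]: (467.6+391.4)/2 × 1 = 429.5
  [3→3.5]: (391.4+351.9)/2 × 0.5 = 185.825
  [3.5→7.5]: (351.9+141.3)/2 × 4 = 986.4
  [7.5→11.5]: (141.3+56.3)/2 × 4 = 395.2
  [11.5→12]: (56.3+50.1)/2 × 0.5 = 26.6
  [12→13]: (50.1+39.8)/2 × 1 = 44.95
  Sum = 2536.075 µg/L·h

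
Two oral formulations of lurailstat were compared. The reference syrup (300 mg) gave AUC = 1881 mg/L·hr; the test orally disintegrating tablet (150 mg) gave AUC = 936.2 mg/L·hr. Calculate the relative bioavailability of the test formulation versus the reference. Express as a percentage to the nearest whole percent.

F_rel = (AUC_test/D_test) / (AUC_ref/D_ref)
      = (936.2/150) / (1881/300)
      = 6.24133 / 6.27 = 0.9954 = 99.54%

F_rel = 100%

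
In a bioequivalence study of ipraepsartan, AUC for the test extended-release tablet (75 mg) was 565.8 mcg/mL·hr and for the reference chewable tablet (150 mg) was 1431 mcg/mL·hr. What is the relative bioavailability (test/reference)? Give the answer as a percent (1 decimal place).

F_rel = (AUC_test/D_test) / (AUC_ref/D_ref)
      = (565.8/75) / (1431/150)
      = 7.544 / 9.54 = 0.7908 = 79.08%

F_rel = 79.1%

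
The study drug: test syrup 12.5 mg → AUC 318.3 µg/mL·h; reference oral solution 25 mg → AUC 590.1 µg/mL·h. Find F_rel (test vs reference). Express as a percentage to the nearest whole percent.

F_rel = 108%

F_rel = (AUC_test/D_test) / (AUC_ref/D_ref)
      = (318.3/12.5) / (590.1/25)
      = 25.464 / 23.604 = 1.0788 = 107.88%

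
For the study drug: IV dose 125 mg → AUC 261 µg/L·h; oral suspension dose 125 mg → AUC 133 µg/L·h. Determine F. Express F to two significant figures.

F = 0.51

F = (AUC_ev / D_ev) / (AUC_iv / D_iv)
  = (133/125) / (261/125)
  = 1.064 / 2.088 = 0.5096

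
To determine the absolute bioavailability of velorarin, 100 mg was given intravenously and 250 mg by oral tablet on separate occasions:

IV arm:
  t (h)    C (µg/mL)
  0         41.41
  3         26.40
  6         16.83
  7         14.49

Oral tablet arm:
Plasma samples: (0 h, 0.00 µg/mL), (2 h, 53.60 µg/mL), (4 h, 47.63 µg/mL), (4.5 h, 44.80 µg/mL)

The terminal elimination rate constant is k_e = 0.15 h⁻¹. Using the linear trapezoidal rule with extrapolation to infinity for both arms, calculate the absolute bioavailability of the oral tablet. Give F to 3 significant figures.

F = 0.684

Trapezoidal AUC_0→7 (IV):
  [0→3]: (41.41+26.40)/2 × 3 = 101.715
  [3→6]: (26.40+16.83)/2 × 3 = 64.845
  [6→7]: (16.83+14.49)/2 × 1 = 15.66
  Sum = 182.22 µg/mL·h
IV tail: 14.49/0.15 = 96.600; AUC_iv,0→∞ = 182.22 + 96.600 = 278.82 µg/mL·h
Trapezoidal AUC_0→4.5 (oral tablet):
  [0→2]: (0.00+53.60)/2 × 2 = 53.6
  [2→4]: (53.60+47.63)/2 × 2 = 101.23
  [4→4.5]: (47.63+44.80)/2 × 0.5 = 23.1075
  Sum = 177.9375 µg/mL·h
oral tablet tail: 44.80/0.15 = 298.667; AUC_ev,0→∞ = 177.9375 + 298.667 = 476.6045 µg/mL·h
F = (AUC_ev/D_ev)/(AUC_iv/D_iv) = (476.6045/250)/(278.82/100) = 1.906418/2.7882 = 0.6837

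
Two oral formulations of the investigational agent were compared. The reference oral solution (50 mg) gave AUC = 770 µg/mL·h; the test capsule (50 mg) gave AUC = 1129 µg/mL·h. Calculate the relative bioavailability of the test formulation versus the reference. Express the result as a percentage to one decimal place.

F_rel = (AUC_test/D_test) / (AUC_ref/D_ref)
      = (1129/50) / (770/50)
      = 22.58 / 15.4 = 1.4662 = 146.62%

F_rel = 146.6%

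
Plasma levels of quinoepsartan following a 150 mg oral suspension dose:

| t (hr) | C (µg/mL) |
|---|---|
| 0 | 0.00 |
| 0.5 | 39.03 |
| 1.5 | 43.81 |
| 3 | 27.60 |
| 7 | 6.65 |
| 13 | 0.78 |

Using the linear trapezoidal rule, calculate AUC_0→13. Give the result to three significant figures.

AUC = 196 µg/mL·hr

Trapezoidal AUC_0→13:
  [0→0.5]: (0.00+39.03)/2 × 0.5 = 9.7575
  [0.5→1.5]: (39.03+43.81)/2 × 1 = 41.42
  [1.5→3]: (43.81+27.60)/2 × 1.5 = 53.5575
  [3→7]: (27.60+6.65)/2 × 4 = 68.5
  [7→13]: (6.65+0.78)/2 × 6 = 22.29
  Sum = 195.525 µg/mL·hr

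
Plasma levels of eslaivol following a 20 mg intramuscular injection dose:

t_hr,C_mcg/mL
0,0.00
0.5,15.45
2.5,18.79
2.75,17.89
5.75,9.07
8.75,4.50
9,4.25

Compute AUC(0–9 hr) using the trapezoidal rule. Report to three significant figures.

AUC = 105 mcg/mL·hr

Trapezoidal AUC_0→9:
  [0→0.5]: (0.00+15.45)/2 × 0.5 = 3.8625
  [0.5→2.5]: (15.45+18.79)/2 × 2 = 34.24
  [2.5→2.75]: (18.79+17.89)/2 × 0.25 = 4.585
  [2.75→5.75]: (17.89+9.07)/2 × 3 = 40.44
  [5.75→8.75]: (9.07+4.50)/2 × 3 = 20.355
  [8.75→9]: (4.50+4.25)/2 × 0.25 = 1.09375
  Sum = 104.57625 mcg/mL·hr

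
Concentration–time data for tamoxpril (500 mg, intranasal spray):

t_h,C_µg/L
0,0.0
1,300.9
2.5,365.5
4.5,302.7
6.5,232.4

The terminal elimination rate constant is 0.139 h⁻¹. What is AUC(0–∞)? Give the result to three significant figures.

AUC = 3530 µg/L·h

Trapezoidal AUC_0→6.5:
  [0→1]: (0.0+300.9)/2 × 1 = 150.45
  [1→2.5]: (300.9+365.5)/2 × 1.5 = 499.8
  [2.5→4.5]: (365.5+302.7)/2 × 2 = 668.2
  [4.5→6.5]: (302.7+232.4)/2 × 2 = 535.1
  Sum = 1853.55 µg/L·h
Extrapolated tail: C_last / k_e = 232.4 / 0.139 = 1671.942
AUC_0→∞ = 1853.55 + 1671.942 = 3525.492 µg/L·h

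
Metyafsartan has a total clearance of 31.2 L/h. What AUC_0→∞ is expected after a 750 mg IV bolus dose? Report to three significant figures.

AUC = 24.0 mg/L·h

AUC_0→∞ = Dose_iv / CL
        = 750 / 31.2 = 24.0385 mg/L·h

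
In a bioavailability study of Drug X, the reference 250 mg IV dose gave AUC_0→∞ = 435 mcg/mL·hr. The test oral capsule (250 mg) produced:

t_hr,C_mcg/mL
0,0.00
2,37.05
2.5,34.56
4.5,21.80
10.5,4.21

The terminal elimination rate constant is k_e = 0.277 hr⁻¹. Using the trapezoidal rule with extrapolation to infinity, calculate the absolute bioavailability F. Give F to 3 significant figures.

Trapezoidal AUC_0→10.5 (oral capsule):
  [0→2]: (0.00+37.05)/2 × 2 = 37.05
  [2→2.5]: (37.05+34.56)/2 × 0.5 = 17.9025
  [2.5→4.5]: (34.56+21.80)/2 × 2 = 56.36
  [4.5→10.5]: (21.80+4.21)/2 × 6 = 78.03
  Sum = 189.3425 mcg/mL·hr
Tail: C_last/k_e = 4.21/0.277 = 15.199
AUC_0→∞ (oral capsule) = 189.3425 + 15.199 = 204.5415 mcg/mL·hr
F = (AUC_ev/D_ev)/(AUC_iv/D_iv) = (204.5415/250)/(435/250) = 0.818166/1.74 = 0.4702

F = 0.470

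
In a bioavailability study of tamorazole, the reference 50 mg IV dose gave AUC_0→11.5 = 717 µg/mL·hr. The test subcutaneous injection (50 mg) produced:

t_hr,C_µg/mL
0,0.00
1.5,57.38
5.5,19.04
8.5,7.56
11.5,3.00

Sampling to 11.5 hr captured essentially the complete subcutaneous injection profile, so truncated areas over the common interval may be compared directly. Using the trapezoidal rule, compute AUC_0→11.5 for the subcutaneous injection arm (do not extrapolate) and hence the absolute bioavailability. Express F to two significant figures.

Trapezoidal AUC_0→11.5 (subcutaneous injection):
  [0→1.5]: (0.00+57.38)/2 × 1.5 = 43.035
  [1.5→5.5]: (57.38+19.04)/2 × 4 = 152.84
  [5.5→8.5]: (19.04+7.56)/2 × 3 = 39.9
  [8.5→11.5]: (7.56+3.00)/2 × 3 = 15.84
  Sum = 251.615 µg/mL·hr
F = (AUC_ev/D_ev)/(AUC_iv/D_iv) = (251.615/50)/(717/50) = 5.0323/14.34 = 0.3509

F = 0.35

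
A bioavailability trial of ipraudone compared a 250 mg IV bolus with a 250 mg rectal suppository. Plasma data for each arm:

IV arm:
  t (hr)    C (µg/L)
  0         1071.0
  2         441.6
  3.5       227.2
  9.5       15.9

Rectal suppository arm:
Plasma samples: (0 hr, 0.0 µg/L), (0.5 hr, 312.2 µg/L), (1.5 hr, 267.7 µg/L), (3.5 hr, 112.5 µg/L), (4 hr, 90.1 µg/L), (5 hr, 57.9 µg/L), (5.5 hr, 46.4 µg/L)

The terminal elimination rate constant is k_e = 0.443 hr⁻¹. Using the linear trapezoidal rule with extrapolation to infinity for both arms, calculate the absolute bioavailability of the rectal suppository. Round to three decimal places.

F = 0.361

Trapezoidal AUC_0→9.5 (IV):
  [0→2]: (1071.0+441.6)/2 × 2 = 1512.6
  [2→3.5]: (441.6+227.2)/2 × 1.5 = 501.6
  [3.5→9.5]: (227.2+15.9)/2 × 6 = 729.3
  Sum = 2743.5 µg/L·hr
IV tail: 15.9/0.443 = 35.892; AUC_iv,0→∞ = 2743.5 + 35.892 = 2779.392 µg/L·hr
Trapezoidal AUC_0→5.5 (rectal suppository):
  [0→0.5]: (0.0+312.2)/2 × 0.5 = 78.05
  [0.5→1.5]: (312.2+267.7)/2 × 1 = 289.95
  [1.5→3.5]: (267.7+112.5)/2 × 2 = 380.2
  [3.5→4]: (112.5+90.1)/2 × 0.5 = 50.65
  [4→5]: (90.1+57.9)/2 × 1 = 74.0
  [5→5.5]: (57.9+46.4)/2 × 0.5 = 26.075
  Sum = 898.925 µg/L·hr
rectal suppository tail: 46.4/0.443 = 104.740; AUC_ev,0→∞ = 898.925 + 104.740 = 1003.665 µg/L·hr
F = (AUC_ev/D_ev)/(AUC_iv/D_iv) = (1003.665/250)/(2779.392/250) = 4.01466/11.117568 = 0.3611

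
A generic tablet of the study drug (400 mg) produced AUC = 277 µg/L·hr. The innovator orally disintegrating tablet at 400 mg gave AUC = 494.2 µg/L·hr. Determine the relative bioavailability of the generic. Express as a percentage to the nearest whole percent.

F_rel = (AUC_test/D_test) / (AUC_ref/D_ref)
      = (277/400) / (494.2/400)
      = 0.6925 / 1.2355 = 0.5605 = 56.05%

F_rel = 56%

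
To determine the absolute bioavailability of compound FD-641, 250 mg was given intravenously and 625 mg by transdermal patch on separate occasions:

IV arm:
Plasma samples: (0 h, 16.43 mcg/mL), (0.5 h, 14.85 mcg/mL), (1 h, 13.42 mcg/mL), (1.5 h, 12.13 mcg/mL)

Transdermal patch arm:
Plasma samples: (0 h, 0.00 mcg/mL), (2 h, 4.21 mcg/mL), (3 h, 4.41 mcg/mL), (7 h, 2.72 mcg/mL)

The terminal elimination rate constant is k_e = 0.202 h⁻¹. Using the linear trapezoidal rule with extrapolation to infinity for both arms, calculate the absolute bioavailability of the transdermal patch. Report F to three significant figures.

F = 0.178

Trapezoidal AUC_0→1.5 (IV):
  [0→0.5]: (16.43+14.85)/2 × 0.5 = 7.82
  [0.5→1]: (14.85+13.42)/2 × 0.5 = 7.0675
  [1→1.5]: (13.42+12.13)/2 × 0.5 = 6.3875
  Sum = 21.275 mcg/mL·h
IV tail: 12.13/0.202 = 60.050; AUC_iv,0→∞ = 21.275 + 60.050 = 81.325 mcg/mL·h
Trapezoidal AUC_0→7 (transdermal patch):
  [0→2]: (0.00+4.21)/2 × 2 = 4.21
  [2→3]: (4.21+4.41)/2 × 1 = 4.31
  [3→7]: (4.41+2.72)/2 × 4 = 14.26
  Sum = 22.78 mcg/mL·h
transdermal patch tail: 2.72/0.202 = 13.465; AUC_ev,0→∞ = 22.78 + 13.465 = 36.245 mcg/mL·h
F = (AUC_ev/D_ev)/(AUC_iv/D_iv) = (36.245/625)/(81.325/250) = 0.057992/0.3253 = 0.1783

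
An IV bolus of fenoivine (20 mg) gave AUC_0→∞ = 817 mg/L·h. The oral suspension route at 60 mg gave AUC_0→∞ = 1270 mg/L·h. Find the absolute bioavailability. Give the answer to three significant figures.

F = 0.518

F = (AUC_ev / D_ev) / (AUC_iv / D_iv)
  = (1270/60) / (817/20)
  = 21.1667 / 40.85 = 0.5182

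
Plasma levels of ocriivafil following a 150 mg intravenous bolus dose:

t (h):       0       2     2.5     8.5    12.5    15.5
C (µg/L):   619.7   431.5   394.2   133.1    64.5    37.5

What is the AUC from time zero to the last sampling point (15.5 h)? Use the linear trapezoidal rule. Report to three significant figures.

Trapezoidal AUC_0→15.5:
  [0→2]: (619.7+431.5)/2 × 2 = 1051.2
  [2→2.5]: (431.5+394.2)/2 × 0.5 = 206.425
  [2.5→8.5]: (394.2+133.1)/2 × 6 = 1581.9
  [8.5→12.5]: (133.1+64.5)/2 × 4 = 395.2
  [12.5→15.5]: (64.5+37.5)/2 × 3 = 153.0
  Sum = 3387.725 µg/L·h

AUC = 3390 µg/L·h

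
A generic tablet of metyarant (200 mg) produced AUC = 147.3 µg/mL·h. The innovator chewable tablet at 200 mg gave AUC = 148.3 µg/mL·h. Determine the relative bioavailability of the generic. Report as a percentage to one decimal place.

F_rel = (AUC_test/D_test) / (AUC_ref/D_ref)
      = (147.3/200) / (148.3/200)
      = 0.7365 / 0.7415 = 0.9933 = 99.33%

F_rel = 99.3%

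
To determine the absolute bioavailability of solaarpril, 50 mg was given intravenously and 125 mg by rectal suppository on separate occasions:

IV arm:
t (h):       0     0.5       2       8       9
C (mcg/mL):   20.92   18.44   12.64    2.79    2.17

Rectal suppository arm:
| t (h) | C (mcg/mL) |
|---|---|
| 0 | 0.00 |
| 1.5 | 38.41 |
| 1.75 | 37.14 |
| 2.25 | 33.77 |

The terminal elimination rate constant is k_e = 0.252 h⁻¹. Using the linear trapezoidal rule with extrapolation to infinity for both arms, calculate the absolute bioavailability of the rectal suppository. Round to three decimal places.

Trapezoidal AUC_0→9 (IV):
  [0→0.5]: (20.92+18.44)/2 × 0.5 = 9.84
  [0.5→2]: (18.44+12.64)/2 × 1.5 = 23.31
  [2→8]: (12.64+2.79)/2 × 6 = 46.29
  [8→9]: (2.79+2.17)/2 × 1 = 2.48
  Sum = 81.92 mcg/mL·h
IV tail: 2.17/0.252 = 8.611; AUC_iv,0→∞ = 81.92 + 8.611 = 90.531 mcg/mL·h
Trapezoidal AUC_0→2.25 (rectal suppository):
  [0→1.5]: (0.00+38.41)/2 × 1.5 = 28.8075
  [1.5→1.75]: (38.41+37.14)/2 × 0.25 = 9.44375
  [1.75→2.25]: (37.14+33.77)/2 × 0.5 = 17.7275
  Sum = 55.97875 mcg/mL·h
rectal suppository tail: 33.77/0.252 = 134.008; AUC_ev,0→∞ = 55.97875 + 134.008 = 189.98675 mcg/mL·h
F = (AUC_ev/D_ev)/(AUC_iv/D_iv) = (189.98675/125)/(90.531/50) = 1.519894/1.81062 = 0.8394

F = 0.839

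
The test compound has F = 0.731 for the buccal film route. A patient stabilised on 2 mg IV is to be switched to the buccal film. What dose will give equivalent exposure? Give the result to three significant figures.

D_buccal = 2.74 mg

For equal systemic exposure: F × D_ev = D_iv
D_ev = D_iv / F = 2 / 0.731 = 2.73598 mg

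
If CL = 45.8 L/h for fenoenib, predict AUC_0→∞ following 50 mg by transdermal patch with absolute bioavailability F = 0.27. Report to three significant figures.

AUC_0→∞ = F × Dose / CL
        = 0.27 × 50 / 45.8 = 0.29476 mg/L·h

AUC = 0.295 mg/L·h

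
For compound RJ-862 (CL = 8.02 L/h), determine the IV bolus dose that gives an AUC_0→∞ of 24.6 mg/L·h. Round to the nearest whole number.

Dose = 197 mg

Dose_iv = CL × AUC_0→∞
     = 8.02 × 24.6 = 197.292 mg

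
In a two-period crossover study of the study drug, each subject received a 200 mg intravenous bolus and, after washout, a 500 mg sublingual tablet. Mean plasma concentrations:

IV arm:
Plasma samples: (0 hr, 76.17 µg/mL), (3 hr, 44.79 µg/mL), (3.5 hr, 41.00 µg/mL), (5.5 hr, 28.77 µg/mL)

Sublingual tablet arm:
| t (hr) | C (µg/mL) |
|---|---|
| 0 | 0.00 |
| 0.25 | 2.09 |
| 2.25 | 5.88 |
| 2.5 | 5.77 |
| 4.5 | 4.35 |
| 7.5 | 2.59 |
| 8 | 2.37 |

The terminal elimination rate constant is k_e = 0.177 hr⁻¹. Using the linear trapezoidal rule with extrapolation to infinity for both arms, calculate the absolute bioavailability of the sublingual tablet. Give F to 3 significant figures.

F = 0.0412

Trapezoidal AUC_0→5.5 (IV):
  [0→3]: (76.17+44.79)/2 × 3 = 181.44
  [3→3.5]: (44.79+41.00)/2 × 0.5 = 21.4475
  [3.5→5.5]: (41.00+28.77)/2 × 2 = 69.77
  Sum = 272.6575 µg/mL·hr
IV tail: 28.77/0.177 = 162.542; AUC_iv,0→∞ = 272.6575 + 162.542 = 435.1995 µg/mL·hr
Trapezoidal AUC_0→8 (sublingual tablet):
  [0→0.25]: (0.00+2.09)/2 × 0.25 = 0.26125
  [0.25→2.25]: (2.09+5.88)/2 × 2 = 7.97
  [2.25→2.5]: (5.88+5.77)/2 × 0.25 = 1.45625
  [2.5→4.5]: (5.77+4.35)/2 × 2 = 10.12
  [4.5→7.5]: (4.35+2.59)/2 × 3 = 10.41
  [7.5→8]: (2.59+2.37)/2 × 0.5 = 1.24
  Sum = 31.4575 µg/mL·hr
sublingual tablet tail: 2.37/0.177 = 13.390; AUC_ev,0→∞ = 31.4575 + 13.390 = 44.8475 µg/mL·hr
F = (AUC_ev/D_ev)/(AUC_iv/D_iv) = (44.8475/500)/(435.1995/200) = 0.089695/2.1759975 = 0.0412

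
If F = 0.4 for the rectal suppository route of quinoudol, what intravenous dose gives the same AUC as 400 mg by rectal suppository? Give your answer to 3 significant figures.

D_iv = 160 mg

Systemic exposure from an extravascular dose = F × D_ev, so the equivalent IV dose is F × D_ev.
D_iv = F × D_ev = 0.4 × 400 = 160 mg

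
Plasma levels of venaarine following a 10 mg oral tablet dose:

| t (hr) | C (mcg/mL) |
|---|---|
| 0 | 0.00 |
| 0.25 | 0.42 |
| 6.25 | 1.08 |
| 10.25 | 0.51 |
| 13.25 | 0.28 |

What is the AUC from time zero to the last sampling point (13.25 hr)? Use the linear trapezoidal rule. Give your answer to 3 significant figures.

AUC = 8.92 mcg/mL·hr

Trapezoidal AUC_0→13.25:
  [0→0.25]: (0.00+0.42)/2 × 0.25 = 0.0525
  [0.25→6.25]: (0.42+1.08)/2 × 6 = 4.5
  [6.25→10.25]: (1.08+0.51)/2 × 4 = 3.18
  [10.25→13.25]: (0.51+0.28)/2 × 3 = 1.185
  Sum = 8.9175 mcg/mL·hr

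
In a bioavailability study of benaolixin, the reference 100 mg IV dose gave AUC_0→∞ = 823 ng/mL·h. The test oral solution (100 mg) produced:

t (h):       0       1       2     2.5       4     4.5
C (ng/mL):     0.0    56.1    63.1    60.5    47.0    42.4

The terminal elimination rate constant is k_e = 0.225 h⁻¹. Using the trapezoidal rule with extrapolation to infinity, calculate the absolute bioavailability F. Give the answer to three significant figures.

Trapezoidal AUC_0→4.5 (oral solution):
  [0→1]: (0.0+56.1)/2 × 1 = 28.05
  [1→2]: (56.1+63.1)/2 × 1 = 59.6
  [2→2.5]: (63.1+60.5)/2 × 0.5 = 30.9
  [2.5→4]: (60.5+47.0)/2 × 1.5 = 80.625
  [4→4.5]: (47.0+42.4)/2 × 0.5 = 22.35
  Sum = 221.525 ng/mL·h
Tail: C_last/k_e = 42.4/0.225 = 188.444
AUC_0→∞ (oral solution) = 221.525 + 188.444 = 409.969 ng/mL·h
F = (AUC_ev/D_ev)/(AUC_iv/D_iv) = (409.969/100)/(823/100) = 4.09969/8.23 = 0.4981

F = 0.498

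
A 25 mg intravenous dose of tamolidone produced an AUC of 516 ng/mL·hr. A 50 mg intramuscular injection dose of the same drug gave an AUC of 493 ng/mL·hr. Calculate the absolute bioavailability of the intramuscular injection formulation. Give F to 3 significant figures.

F = (AUC_ev / D_ev) / (AUC_iv / D_iv)
  = (493/50) / (516/25)
  = 9.86 / 20.64 = 0.4777

F = 0.478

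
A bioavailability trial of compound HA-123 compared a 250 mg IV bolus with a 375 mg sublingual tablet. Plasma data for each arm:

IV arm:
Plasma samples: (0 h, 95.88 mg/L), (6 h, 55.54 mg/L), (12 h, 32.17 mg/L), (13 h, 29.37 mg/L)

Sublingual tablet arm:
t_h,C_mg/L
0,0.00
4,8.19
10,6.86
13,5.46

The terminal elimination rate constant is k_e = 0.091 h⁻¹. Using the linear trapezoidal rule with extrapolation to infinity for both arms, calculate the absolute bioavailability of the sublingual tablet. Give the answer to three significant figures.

F = 0.0872

Trapezoidal AUC_0→13 (IV):
  [0→6]: (95.88+55.54)/2 × 6 = 454.26
  [6→12]: (55.54+32.17)/2 × 6 = 263.13
  [12→13]: (32.17+29.37)/2 × 1 = 30.77
  Sum = 748.16 mg/L·h
IV tail: 29.37/0.091 = 322.747; AUC_iv,0→∞ = 748.16 + 322.747 = 1070.907 mg/L·h
Trapezoidal AUC_0→13 (sublingual tablet):
  [0→4]: (0.00+8.19)/2 × 4 = 16.38
  [4→10]: (8.19+6.86)/2 × 6 = 45.15
  [10→13]: (6.86+5.46)/2 × 3 = 18.48
  Sum = 80.01 mg/L·h
sublingual tablet tail: 5.46/0.091 = 60.000; AUC_ev,0→∞ = 80.01 + 60.000 = 140.01 mg/L·h
F = (AUC_ev/D_ev)/(AUC_iv/D_iv) = (140.01/375)/(1070.907/250) = 0.37336/4.283628 = 0.0872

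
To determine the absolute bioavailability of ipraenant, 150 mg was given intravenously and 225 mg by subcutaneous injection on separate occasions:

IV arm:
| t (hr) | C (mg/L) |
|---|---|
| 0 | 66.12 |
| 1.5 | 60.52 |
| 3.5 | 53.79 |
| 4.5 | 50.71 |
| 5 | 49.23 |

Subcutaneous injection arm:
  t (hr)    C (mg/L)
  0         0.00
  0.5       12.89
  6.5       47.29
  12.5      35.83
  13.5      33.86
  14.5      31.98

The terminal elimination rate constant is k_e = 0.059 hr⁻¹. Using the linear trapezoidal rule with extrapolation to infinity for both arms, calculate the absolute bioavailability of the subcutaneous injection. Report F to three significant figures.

Trapezoidal AUC_0→5 (IV):
  [0→1.5]: (66.12+60.52)/2 × 1.5 = 94.98
  [1.5→3.5]: (60.52+53.79)/2 × 2 = 114.31
  [3.5→4.5]: (53.79+50.71)/2 × 1 = 52.25
  [4.5→5]: (50.71+49.23)/2 × 0.5 = 24.985
  Sum = 286.525 mg/L·hr
IV tail: 49.23/0.059 = 834.407; AUC_iv,0→∞ = 286.525 + 834.407 = 1120.932 mg/L·hr
Trapezoidal AUC_0→14.5 (subcutaneous injection):
  [0→0.5]: (0.00+12.89)/2 × 0.5 = 3.2225
  [0.5→6.5]: (12.89+47.29)/2 × 6 = 180.54
  [6.5→12.5]: (47.29+35.83)/2 × 6 = 249.36
  [12.5→13.5]: (35.83+33.86)/2 × 1 = 34.845
  [13.5→14.5]: (33.86+31.98)/2 × 1 = 32.92
  Sum = 500.8875 mg/L·hr
subcutaneous injection tail: 31.98/0.059 = 542.034; AUC_ev,0→∞ = 500.8875 + 542.034 = 1042.9215 mg/L·hr
F = (AUC_ev/D_ev)/(AUC_iv/D_iv) = (1042.9215/225)/(1120.932/150) = 4.63521/7.47288 = 0.6203

F = 0.620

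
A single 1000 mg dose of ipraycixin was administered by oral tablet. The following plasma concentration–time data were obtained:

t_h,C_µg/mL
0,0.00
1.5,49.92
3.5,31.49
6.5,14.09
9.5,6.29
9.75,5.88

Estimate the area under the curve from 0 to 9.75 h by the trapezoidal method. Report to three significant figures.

AUC = 219 µg/mL·h

Trapezoidal AUC_0→9.75:
  [0→1.5]: (0.00+49.92)/2 × 1.5 = 37.44
  [1.5→3.5]: (49.92+31.49)/2 × 2 = 81.41
  [3.5→6.5]: (31.49+14.09)/2 × 3 = 68.37
  [6.5→9.5]: (14.09+6.29)/2 × 3 = 30.57
  [9.5→9.75]: (6.29+5.88)/2 × 0.25 = 1.52125
  Sum = 219.31125 µg/mL·h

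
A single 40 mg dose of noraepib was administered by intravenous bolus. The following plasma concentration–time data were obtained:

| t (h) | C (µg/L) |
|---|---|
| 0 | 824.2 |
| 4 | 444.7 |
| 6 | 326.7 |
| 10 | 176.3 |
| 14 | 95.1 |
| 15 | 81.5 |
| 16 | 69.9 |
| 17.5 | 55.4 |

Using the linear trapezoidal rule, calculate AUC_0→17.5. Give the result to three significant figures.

Trapezoidal AUC_0→17.5:
  [0→4]: (824.2+444.7)/2 × 4 = 2537.8
  [4→6]: (444.7+326.7)/2 × 2 = 771.4
  [6→10]: (326.7+176.3)/2 × 4 = 1006.0
  [10→14]: (176.3+95.1)/2 × 4 = 542.8
  [14→15]: (95.1+81.5)/2 × 1 = 88.3
  [15→16]: (81.5+69.9)/2 × 1 = 75.7
  [16→17.5]: (69.9+55.4)/2 × 1.5 = 93.975
  Sum = 5115.975 µg/L·h

AUC = 5120 µg/L·h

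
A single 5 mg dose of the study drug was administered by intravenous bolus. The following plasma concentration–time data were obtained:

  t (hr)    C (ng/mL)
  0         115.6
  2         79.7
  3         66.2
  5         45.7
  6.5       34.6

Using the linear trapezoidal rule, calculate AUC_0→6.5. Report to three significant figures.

Trapezoidal AUC_0→6.5:
  [0→2]: (115.6+79.7)/2 × 2 = 195.3
  [2→3]: (79.7+66.2)/2 × 1 = 72.95
  [3→5]: (66.2+45.7)/2 × 2 = 111.9
  [5→6.5]: (45.7+34.6)/2 × 1.5 = 60.225
  Sum = 440.375 ng/mL·hr

AUC = 440 ng/mL·hr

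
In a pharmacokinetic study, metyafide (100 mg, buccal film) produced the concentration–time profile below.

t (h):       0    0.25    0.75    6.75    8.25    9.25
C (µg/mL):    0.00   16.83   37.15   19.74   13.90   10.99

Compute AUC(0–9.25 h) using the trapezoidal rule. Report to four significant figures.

Trapezoidal AUC_0→9.25:
  [0→0.25]: (0.00+16.83)/2 × 0.25 = 2.10375
  [0.25→0.75]: (16.83+37.15)/2 × 0.5 = 13.495
  [0.75→6.75]: (37.15+19.74)/2 × 6 = 170.67
  [6.75→8.25]: (19.74+13.90)/2 × 1.5 = 25.23
  [8.25→9.25]: (13.90+10.99)/2 × 1 = 12.445
  Sum = 223.94375 µg/mL·h

AUC = 223.9 µg/mL·h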